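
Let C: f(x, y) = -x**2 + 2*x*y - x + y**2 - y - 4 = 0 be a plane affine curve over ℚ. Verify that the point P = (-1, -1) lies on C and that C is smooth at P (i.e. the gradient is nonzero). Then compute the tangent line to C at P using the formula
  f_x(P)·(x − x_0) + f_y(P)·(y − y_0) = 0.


Tangent line at P: -x - 5*y - 6 = 0.

Step 1: f(-1, -1) = 0, so P lies on C.
Step 2: partial derivatives
  f_x(x, y) = -2*x + 2*y - 1, f_y(x, y) = 2*x + 2*y - 1.
  f_x(P) = -1, f_y(P) = -5 (gradient nonzero, so P is smooth).
Step 3: tangent line at P: -1·(x − -1) + -5·(y − -1) = 0.
Expanding: -x - 5*y - 6 = 0.


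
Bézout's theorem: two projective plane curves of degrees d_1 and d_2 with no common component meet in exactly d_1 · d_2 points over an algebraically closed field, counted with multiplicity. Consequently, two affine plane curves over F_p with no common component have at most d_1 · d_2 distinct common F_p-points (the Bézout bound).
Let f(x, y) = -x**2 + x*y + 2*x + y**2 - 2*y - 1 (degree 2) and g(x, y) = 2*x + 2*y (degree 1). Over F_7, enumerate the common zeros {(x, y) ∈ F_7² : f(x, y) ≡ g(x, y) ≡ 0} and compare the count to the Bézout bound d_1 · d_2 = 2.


Common zeros: ∅; count = 0; Bézout bound = 2.

deg(f) = 2, deg(g) = 1, so Bézout bound = 2.
Scan x ∈ F_7. For each x, list the y ∈ F_7 with f(x, y) ≡ 0 and those with g(x, y) ≡ 0 (mod 7); the common zeros in that column are the intersection.
  x = 0: f ≡ 0 at y ∈ {4, 5}; g ≡ 0 at y ∈ {0}; common: ∅.
  x = 1: f ≡ 0 at y ∈ {0, 1}; g ≡ 0 at y ∈ {6}; common: ∅.
  x = 2: f ≡ 0 at y ∈ {1, 6}; g ≡ 0 at y ∈ {5}; common: ∅.
  x = 3: f ≡ 0 at y ∈ ∅; g ≡ 0 at y ∈ {4}; common: ∅.
  x = 4: f ≡ 0 at y ∈ ∅; g ≡ 0 at y ∈ {3}; common: ∅.
  x = 5: f ≡ 0 at y ∈ ∅; g ≡ 0 at y ∈ {2}; common: ∅.
  x = 6: f ≡ 0 at y ∈ {4, 6}; g ≡ 0 at y ∈ {1}; common: ∅.
Collecting: common zeros = ∅, so the count is 0.
Comparison with the Bézout bound: 0 ≤ 2 = deg(f)·deg(g), as expected for curves with no common component (the affine F_7-count falls short of the bound because intersections may lie at infinity, over extension fields, or carry multiplicity).


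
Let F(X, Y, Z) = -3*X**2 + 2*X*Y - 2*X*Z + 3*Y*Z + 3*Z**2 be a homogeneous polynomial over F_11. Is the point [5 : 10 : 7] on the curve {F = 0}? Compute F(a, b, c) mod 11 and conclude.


F(5,10,7) ≡ 4 (mod 11); P is NOT on the curve.

Evaluate F(5, 10, 7) term-by-term (mod 11).
  -3*X**2 ↦ -3·25·1·1 = -75
  2*X*Y ↦ 2·5·10·1 = 100
  -2*X*Z ↦ -2·5·1·7 = -70
  3*Y*Z ↦ 3·1·10·7 = 210
  3*Z**2 ↦ 3·1·1·49 = 147
Sum: F(5, 10, 7) = (-75) + (100) + (-70) + (210) + (147) = 312.
Reducing mod 11: 312 ≡ 4 (mod 11).
Since F(a, b, c) ≡ 4 ≠ 0 (mod 11), P does NOT lie on the curve.


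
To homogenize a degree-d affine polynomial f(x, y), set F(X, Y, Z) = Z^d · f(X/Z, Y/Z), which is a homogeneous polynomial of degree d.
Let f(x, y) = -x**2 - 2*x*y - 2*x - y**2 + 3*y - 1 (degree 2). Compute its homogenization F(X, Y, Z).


F(X, Y, Z) = -X**2 - 2*X*Y - 2*X*Z - Y**2 + 3*Y*Z - Z**2

deg(f) = 2.
Substitute x = X/Z, y = Y/Z into f, then multiply by Z^2.
  monomial -1·x^2·y^0 ↦ -1·X^2·Y^0·Z^0.
  monomial -2·x^1·y^1 ↦ -2·X^1·Y^1·Z^0.
  monomial -2·x^1·y^0 ↦ -2·X^1·Y^0·Z^1.
  monomial -1·x^0·y^2 ↦ -1·X^0·Y^2·Z^0.
  monomial 3·x^0·y^1 ↦ 3·X^0·Y^1·Z^1.
  monomial -1·x^0·y^0 ↦ -1·X^0·Y^0·Z^2.
Collecting: F(X, Y, Z) = -X**2 - 2*X*Y - 2*X*Z - Y**2 + 3*Y*Z - Z**2.


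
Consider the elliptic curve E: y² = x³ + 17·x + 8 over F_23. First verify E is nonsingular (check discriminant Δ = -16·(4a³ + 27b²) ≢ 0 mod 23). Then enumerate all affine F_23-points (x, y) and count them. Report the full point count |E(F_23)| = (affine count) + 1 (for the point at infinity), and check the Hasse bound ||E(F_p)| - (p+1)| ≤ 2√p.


Affine points = {(0, 10), (0, 13), (1, 7), (1, 16), (2, 2), (2, 21), (4, 5), (4, 18), (6, 2), (6, 21), (8, 9), (8, 14), (9, 4), (9, 19), (11, 10), (11, 13), (12, 10), (12, 13), (14, 0), (15, 2), (15, 21), (16, 11), (16, 12), (17, 9), (17, 14), (21, 9), (21, 14), (22, 6), (22, 17)}; affine count = 29; |E(F_23)| = 30.

Discriminant check: Δ ∝ 4a³ + 27b² = 4·17³ + 27·8² = 4·4913 + 27·64 ≡ 13 (mod 23). Nonzero ⇒ E is nonsingular.
For each x ∈ F_23, compute rhs = x³ + 17·x + 8 mod 23, then count y ∈ F_23 with y² ≡ rhs.
  x = 0: rhs = 8, matching y values: 10, 13 (2 points).
  x = 1: rhs = 3, matching y values: 7, 16 (2 points).
  x = 2: rhs = 4, matching y values: 2, 21 (2 points).
  x = 3: rhs = 17, matching y values: none (0 points).
  x = 4: rhs = 2, matching y values: 5, 18 (2 points).
  x = 5: rhs = 11, matching y values: none (0 points).
  x = 6: rhs = 4, matching y values: 2, 21 (2 points).
  x = 7: rhs = 10, matching y values: none (0 points).
  x = 8: rhs = 12, matching y values: 9, 14 (2 points).
  x = 9: rhs = 16, matching y values: 4, 19 (2 points).
  x = 10: rhs = 5, matching y values: none (0 points).
  x = 11: rhs = 8, matching y values: 10, 13 (2 points).
  x = 12: rhs = 8, matching y values: 10, 13 (2 points).
  x = 13: rhs = 11, matching y values: none (0 points).
  x = 14: rhs = 0, matching y values: 0 (1 points).
  x = 15: rhs = 4, matching y values: 2, 21 (2 points).
  x = 16: rhs = 6, matching y values: 11, 12 (2 points).
  x = 17: rhs = 12, matching y values: 9, 14 (2 points).
  x = 18: rhs = 5, matching y values: none (0 points).
  x = 19: rhs = 14, matching y values: none (0 points).
  x = 20: rhs = 22, matching y values: none (0 points).
  x = 21: rhs = 12, matching y values: 9, 14 (2 points).
  x = 22: rhs = 13, matching y values: 6, 17 (2 points).
Total affine count: 29.
Full point count |E(F_23)| = 29 + 1 = 30.
Hasse bound: |30 − (23+1)| = |6| = 6 ≤ 2√23 ≈ 9.5917 ✓.


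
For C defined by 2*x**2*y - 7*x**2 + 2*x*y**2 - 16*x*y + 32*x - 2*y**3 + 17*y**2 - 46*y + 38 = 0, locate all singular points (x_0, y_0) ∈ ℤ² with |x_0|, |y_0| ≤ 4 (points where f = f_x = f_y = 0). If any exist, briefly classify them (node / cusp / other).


Singular points: {(1, 3)}; classification: node.

Compute partial derivatives:
  f_x = 4*x*y - 14*x + 2*y**2 - 16*y + 32.
  f_y = 2*x**2 + 4*x*y - 16*x - 6*y**2 + 34*y - 46.
Scan x_0 ∈ {−4, ..., 4}. For each x_0, f_y(x_0, y) is a polynomial in y; find its integer roots y ∈ {−4, ..., 4}, then test f_x and f at those candidates.
  x = -4: f_y(-4, y) = -6*y**2 + 18*y + 50; no integer root y with |y| ≤ 4.
  x = -3: f_y(-3, y) = -6*y**2 + 22*y + 20; no integer root y with |y| ≤ 4.
  x = -2: f_y(-2, y) = -6*y**2 + 26*y - 6; no integer root y with |y| ≤ 4.
  x = -1: f_y(-1, y) = -6*y**2 + 30*y - 28; no integer root y with |y| ≤ 4.
  x = 0: f_y(0, y) = -6*y**2 + 34*y - 46; no integer root y with |y| ≤ 4.
  x = 1: f_y(1, y) = -6*y**2 + 38*y - 60; vanishes at y ∈ {3}. (1, 3): f_x = 0, f = 0 — SINGULAR.
  x = 2: f_y(2, y) = -6*y**2 + 42*y - 70; no integer root y with |y| ≤ 4.
  x = 3: f_y(3, y) = -6*y**2 + 46*y - 76; no integer root y with |y| ≤ 4.
  x = 4: f_y(4, y) = -6*y**2 + 50*y - 78; no integer root y with |y| ≤ 4.
Only singular point on the grid: (1, 3).
Classify: substitute x = 1 + u, y = 3 + v and expand: f = 2*u**2*v - u**2 + 2*u*v**2 - 2*v**3 + v**2.
No constant or linear terms (consistent with a singular point). Quadratic part: -u**2 + v**2. Cubic part: 2*u**2*v + 2*u*v**2 - 2*v**3.
The quadratic part v**2 - u**2 = (v − u)(v + u) splits into two distinct linear factors, so there are two distinct tangent lines y − 3 = ±(x − 1) — this is a node (ordinary double point).
Classification: node.


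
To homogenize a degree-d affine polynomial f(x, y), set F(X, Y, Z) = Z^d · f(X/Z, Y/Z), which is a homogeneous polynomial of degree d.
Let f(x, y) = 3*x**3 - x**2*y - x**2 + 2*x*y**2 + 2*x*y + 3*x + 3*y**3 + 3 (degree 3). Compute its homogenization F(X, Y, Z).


F(X, Y, Z) = 3*X**3 - X**2*Y - X**2*Z + 2*X*Y**2 + 2*X*Y*Z + 3*X*Z**2 + 3*Y**3 + 3*Z**3

deg(f) = 3.
Substitute x = X/Z, y = Y/Z into f, then multiply by Z^3.
  monomial 3·x^3·y^0 ↦ 3·X^3·Y^0·Z^0.
  monomial -1·x^2·y^1 ↦ -1·X^2·Y^1·Z^0.
  monomial -1·x^2·y^0 ↦ -1·X^2·Y^0·Z^1.
  monomial 2·x^1·y^2 ↦ 2·X^1·Y^2·Z^0.
  monomial 2·x^1·y^1 ↦ 2·X^1·Y^1·Z^1.
  monomial 3·x^1·y^0 ↦ 3·X^1·Y^0·Z^2.
  monomial 3·x^0·y^3 ↦ 3·X^0·Y^3·Z^0.
  monomial 3·x^0·y^0 ↦ 3·X^0·Y^0·Z^3.
Collecting: F(X, Y, Z) = 3*X**3 - X**2*Y - X**2*Z + 2*X*Y**2 + 2*X*Y*Z + 3*X*Z**2 + 3*Y**3 + 3*Z**3.


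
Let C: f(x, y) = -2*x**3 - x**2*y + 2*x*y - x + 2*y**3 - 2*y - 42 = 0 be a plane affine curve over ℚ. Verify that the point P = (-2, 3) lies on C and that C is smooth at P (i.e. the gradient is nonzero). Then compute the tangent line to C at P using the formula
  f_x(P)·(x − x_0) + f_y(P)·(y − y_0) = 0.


Tangent line at P: -7*x + 44*y - 146 = 0.

Step 1: f(-2, 3) = 0, so P lies on C.
Step 2: partial derivatives
  f_x(x, y) = -6*x**2 - 2*x*y + 2*y - 1, f_y(x, y) = -x**2 + 2*x + 6*y**2 - 2.
  f_x(P) = -7, f_y(P) = 44 (gradient nonzero, so P is smooth).
Step 3: tangent line at P: -7·(x − -2) + 44·(y − 3) = 0.
Expanding: -7*x + 44*y - 146 = 0.


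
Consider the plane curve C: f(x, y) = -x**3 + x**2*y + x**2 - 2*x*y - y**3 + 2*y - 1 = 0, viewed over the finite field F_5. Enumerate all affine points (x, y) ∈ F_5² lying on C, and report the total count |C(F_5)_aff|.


Affine F_5-points: {(0, 1), (0, 2), (1, 3), (2, 0), (3, 1), (4, 1)}; count = 6.

For each of the 25 pairs (x, y) ∈ F_5², evaluate f(x, y) mod 5. Record the zeros.
  x = 0: [0↦4, 1↦0, 2↦0, 3↦3, 4↦3]  zeros at y ∈ {1, 2}
  x = 1: [0↦4, 1↦4, 2↦3, 3↦0, 4↦4]  zeros at y ∈ {3}
  x = 2: [0↦0, 1↦1, 2↦1, 3↦4, 4↦4]  zeros at y ∈ {0}
  x = 3: [0↦1, 1↦0, 2↦3, 3↦4, 4↦2]  zeros at y ∈ {1}
  x = 4: [0↦1, 1↦0, 2↦3, 3↦4, 4↦2]  zeros at y ∈ {1}
Collecting zeros: affine points = {(0, 1), (0, 2), (1, 3), (2, 0), (3, 1), (4, 1)}.
Total count |C(F_5)_aff| = 6.


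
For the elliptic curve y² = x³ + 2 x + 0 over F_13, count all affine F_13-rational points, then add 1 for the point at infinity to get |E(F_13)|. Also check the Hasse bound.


Affine points = {(0, 0), (1, 4), (1, 9), (2, 5), (2, 8), (11, 1), (11, 12), (12, 6), (12, 7)}; affine count = 9; |E(F_13)| = 10.

Discriminant check: Δ ∝ 4a³ + 27b² = 4·2³ + 27·0² = 4·8 + 27·0 ≡ 6 (mod 13). Nonzero ⇒ E is nonsingular.
For each x ∈ F_13, compute rhs = x³ + 2·x + 0 mod 13, then count y ∈ F_13 with y² ≡ rhs.
  x = 0: rhs = 0, matching y values: 0 (1 points).
  x = 1: rhs = 3, matching y values: 4, 9 (2 points).
  x = 2: rhs = 12, matching y values: 5, 8 (2 points).
  x = 3: rhs = 7, matching y values: none (0 points).
  x = 4: rhs = 7, matching y values: none (0 points).
  x = 5: rhs = 5, matching y values: none (0 points).
  x = 6: rhs = 7, matching y values: none (0 points).
  x = 7: rhs = 6, matching y values: none (0 points).
  x = 8: rhs = 8, matching y values: none (0 points).
  x = 9: rhs = 6, matching y values: none (0 points).
  x = 10: rhs = 6, matching y values: none (0 points).
  x = 11: rhs = 1, matching y values: 1, 12 (2 points).
  x = 12: rhs = 10, matching y values: 6, 7 (2 points).
Total affine count: 9.
Full point count |E(F_13)| = 9 + 1 = 10.
Hasse bound: |10 − (13+1)| = |-4| = 4 ≤ 2√13 ≈ 7.2111 ✓.


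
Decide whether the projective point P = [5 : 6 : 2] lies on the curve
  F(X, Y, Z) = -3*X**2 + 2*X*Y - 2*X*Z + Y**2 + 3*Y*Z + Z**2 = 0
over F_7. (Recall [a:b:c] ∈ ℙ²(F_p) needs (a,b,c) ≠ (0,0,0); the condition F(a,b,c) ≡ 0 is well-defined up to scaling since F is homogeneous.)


F(5,6,2) ≡ 6 (mod 7); P is NOT on the curve.

Evaluate F(5, 6, 2) term-by-term (mod 7).
  -3*X**2 ↦ -3·25·1·1 = -75
  2*X*Y ↦ 2·5·6·1 = 60
  -2*X*Z ↦ -2·5·1·2 = -20
  Y**2 ↦ 1·1·36·1 = 36
  3*Y*Z ↦ 3·1·6·2 = 36
  Z**2 ↦ 1·1·1·4 = 4
Sum: F(5, 6, 2) = (-75) + (60) + (-20) + (36) + (36) + (4) = 41.
Reducing mod 7: 41 ≡ 6 (mod 7).
Since F(a, b, c) ≡ 6 ≠ 0 (mod 7), P does NOT lie on the curve.


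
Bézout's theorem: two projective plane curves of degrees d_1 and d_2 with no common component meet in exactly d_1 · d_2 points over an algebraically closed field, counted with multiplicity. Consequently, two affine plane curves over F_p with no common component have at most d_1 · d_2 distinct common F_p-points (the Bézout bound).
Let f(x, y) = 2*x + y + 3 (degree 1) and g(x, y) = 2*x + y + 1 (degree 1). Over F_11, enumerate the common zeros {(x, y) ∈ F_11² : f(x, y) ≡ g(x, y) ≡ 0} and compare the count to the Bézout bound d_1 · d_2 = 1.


Common zeros: ∅; count = 0; Bézout bound = 1.

deg(f) = 1, deg(g) = 1, so Bézout bound = 1.
Scan x ∈ F_11. For each x, list the y ∈ F_11 with f(x, y) ≡ 0 and those with g(x, y) ≡ 0 (mod 11); the common zeros in that column are the intersection.
  x = 0: f ≡ 0 at y ∈ {8}; g ≡ 0 at y ∈ {10}; common: ∅.
  x = 1: f ≡ 0 at y ∈ {6}; g ≡ 0 at y ∈ {8}; common: ∅.
  x = 2: f ≡ 0 at y ∈ {4}; g ≡ 0 at y ∈ {6}; common: ∅.
  x = 3: f ≡ 0 at y ∈ {2}; g ≡ 0 at y ∈ {4}; common: ∅.
  x = 4: f ≡ 0 at y ∈ {0}; g ≡ 0 at y ∈ {2}; common: ∅.
  x = 5: f ≡ 0 at y ∈ {9}; g ≡ 0 at y ∈ {0}; common: ∅.
  x = 6: f ≡ 0 at y ∈ {7}; g ≡ 0 at y ∈ {9}; common: ∅.
  x = 7: f ≡ 0 at y ∈ {5}; g ≡ 0 at y ∈ {7}; common: ∅.
  x = 8: f ≡ 0 at y ∈ {3}; g ≡ 0 at y ∈ {5}; common: ∅.
  x = 9: f ≡ 0 at y ∈ {1}; g ≡ 0 at y ∈ {3}; common: ∅.
  x = 10: f ≡ 0 at y ∈ {10}; g ≡ 0 at y ∈ {1}; common: ∅.
Collecting: common zeros = ∅, so the count is 0.
Comparison with the Bézout bound: 0 ≤ 1 = deg(f)·deg(g), as expected for curves with no common component (the affine F_11-count falls short of the bound because intersections may lie at infinity, over extension fields, or carry multiplicity).


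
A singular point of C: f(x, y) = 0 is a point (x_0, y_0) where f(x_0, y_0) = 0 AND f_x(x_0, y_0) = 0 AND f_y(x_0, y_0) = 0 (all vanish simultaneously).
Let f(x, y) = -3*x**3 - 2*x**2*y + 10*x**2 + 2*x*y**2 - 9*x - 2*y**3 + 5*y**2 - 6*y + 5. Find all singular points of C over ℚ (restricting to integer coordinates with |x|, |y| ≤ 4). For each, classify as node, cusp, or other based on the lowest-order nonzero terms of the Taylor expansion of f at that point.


Singular points: {(1, 1)}; classification: node.

Compute partial derivatives:
  f_x = -9*x**2 - 4*x*y + 20*x + 2*y**2 - 9.
  f_y = -2*x**2 + 4*x*y - 6*y**2 + 10*y - 6.
Scan x_0 ∈ {−4, ..., 4}. For each x_0, f_y(x_0, y) is a polynomial in y; find its integer roots y ∈ {−4, ..., 4}, then test f_x and f at those candidates.
  x = -4: f_y(-4, y) = -6*y**2 - 6*y - 38; no integer root y with |y| ≤ 4.
  x = -3: f_y(-3, y) = -6*y**2 - 2*y - 24; no integer root y with |y| ≤ 4.
  x = -2: f_y(-2, y) = -6*y**2 + 2*y - 14; no integer root y with |y| ≤ 4.
  x = -1: f_y(-1, y) = -6*y**2 + 6*y - 8; no integer root y with |y| ≤ 4.
  x = 0: f_y(0, y) = -6*y**2 + 10*y - 6; no integer root y with |y| ≤ 4.
  x = 1: f_y(1, y) = -6*y**2 + 14*y - 8; vanishes at y ∈ {1}. (1, 1): f_x = 0, f = 0 — SINGULAR.
  x = 2: f_y(2, y) = -6*y**2 + 18*y - 14; no integer root y with |y| ≤ 4.
  x = 3: f_y(3, y) = -6*y**2 + 22*y - 24; no integer root y with |y| ≤ 4.
  x = 4: f_y(4, y) = -6*y**2 + 26*y - 38; no integer root y with |y| ≤ 4.
Only singular point on the grid: (1, 1).
Classify: substitute x = 1 + u, y = 1 + v and expand: f = -3*u**3 - 2*u**2*v - u**2 + 2*u*v**2 - 2*v**3 + v**2.
No constant or linear terms (consistent with a singular point). Quadratic part: -u**2 + v**2. Cubic part: -3*u**3 - 2*u**2*v + 2*u*v**2 - 2*v**3.
The quadratic part v**2 - u**2 = (v − u)(v + u) splits into two distinct linear factors, so there are two distinct tangent lines y − 1 = ±(x − 1) — this is a node (ordinary double point).
Classification: node.


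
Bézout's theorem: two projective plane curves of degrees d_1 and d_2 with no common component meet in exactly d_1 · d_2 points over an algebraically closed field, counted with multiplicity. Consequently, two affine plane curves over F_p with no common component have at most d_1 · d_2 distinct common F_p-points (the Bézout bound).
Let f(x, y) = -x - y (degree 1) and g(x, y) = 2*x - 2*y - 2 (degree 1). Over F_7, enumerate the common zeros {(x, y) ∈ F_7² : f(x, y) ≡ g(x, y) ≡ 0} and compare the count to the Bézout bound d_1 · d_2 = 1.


Common zeros: {(4, 3)}; count = 1; Bézout bound = 1.

deg(f) = 1, deg(g) = 1, so Bézout bound = 1.
Scan x ∈ F_7. For each x, list the y ∈ F_7 with f(x, y) ≡ 0 and those with g(x, y) ≡ 0 (mod 7); the common zeros in that column are the intersection.
  x = 0: f ≡ 0 at y ∈ {0}; g ≡ 0 at y ∈ {6}; common: ∅.
  x = 1: f ≡ 0 at y ∈ {6}; g ≡ 0 at y ∈ {0}; common: ∅.
  x = 2: f ≡ 0 at y ∈ {5}; g ≡ 0 at y ∈ {1}; common: ∅.
  x = 3: f ≡ 0 at y ∈ {4}; g ≡ 0 at y ∈ {2}; common: ∅.
  x = 4: f ≡ 0 at y ∈ {3}; g ≡ 0 at y ∈ {3}; common: {3}.
  x = 5: f ≡ 0 at y ∈ {2}; g ≡ 0 at y ∈ {4}; common: ∅.
  x = 6: f ≡ 0 at y ∈ {1}; g ≡ 0 at y ∈ {5}; common: ∅.
Collecting: common zeros = {(4, 3)}, so the count is 1.
Comparison with the Bézout bound: 1 ≤ 1 = deg(f)·deg(g), as expected for curves with no common component (the bound is attained).


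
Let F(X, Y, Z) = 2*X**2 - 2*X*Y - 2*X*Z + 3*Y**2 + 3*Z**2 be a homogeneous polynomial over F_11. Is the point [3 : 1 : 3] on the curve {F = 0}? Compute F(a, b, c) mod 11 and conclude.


F(3,1,3) ≡ 2 (mod 11); P is NOT on the curve.

Evaluate F(3, 1, 3) term-by-term (mod 11).
  2*X**2 ↦ 2·9·1·1 = 18
  -2*X*Y ↦ -2·3·1·1 = -6
  -2*X*Z ↦ -2·3·1·3 = -18
  3*Y**2 ↦ 3·1·1·1 = 3
  3*Z**2 ↦ 3·1·1·9 = 27
Sum: F(3, 1, 3) = (18) + (-6) + (-18) + (3) + (27) = 24.
Reducing mod 11: 24 ≡ 2 (mod 11).
Since F(a, b, c) ≡ 2 ≠ 0 (mod 11), P does NOT lie on the curve.


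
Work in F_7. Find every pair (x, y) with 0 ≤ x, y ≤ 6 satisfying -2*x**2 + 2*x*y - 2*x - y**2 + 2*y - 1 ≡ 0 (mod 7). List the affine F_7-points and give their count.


Affine F_7-points: {(0, 1)}; count = 1.

For each of the 49 pairs (x, y) ∈ F_7², evaluate f(x, y) mod 7. Record the zeros.
  x = 0: [0↦6, 1↦0, 2↦6, 3↦3, 4↦5, 5↦5, 6↦3]  zeros at y ∈ {1}
  x = 1: [0↦2, 1↦5, 2↦6, 3↦5, 4↦2, 5↦4, 6↦4]  zeros at y ∈ ∅
  x = 2: [0↦1, 1↦6, 2↦2, 3↦3, 4↦2, 5↦6, 6↦1]  zeros at y ∈ ∅
  x = 3: [0↦3, 1↦3, 2↦1, 3↦4, 4↦5, 5↦4, 6↦1]  zeros at y ∈ ∅
  x = 4: [0↦1, 1↦3, 2↦3, 3↦1, 4↦4, 5↦5, 6↦4]  zeros at y ∈ ∅
  x = 5: [0↦2, 1↦6, 2↦1, 3↦1, 4↦6, 5↦2, 6↦3]  zeros at y ∈ ∅
  x = 6: [0↦6, 1↦5, 2↦2, 3↦4, 4↦4, 5↦2, 6↦5]  zeros at y ∈ ∅
Collecting zeros: affine points = {(0, 1)}.
Total count |C(F_7)_aff| = 1.


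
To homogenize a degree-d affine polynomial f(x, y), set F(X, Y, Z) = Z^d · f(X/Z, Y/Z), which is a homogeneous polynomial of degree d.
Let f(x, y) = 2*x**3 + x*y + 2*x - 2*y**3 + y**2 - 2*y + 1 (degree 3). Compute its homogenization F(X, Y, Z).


F(X, Y, Z) = 2*X**3 + X*Y*Z + 2*X*Z**2 - 2*Y**3 + Y**2*Z - 2*Y*Z**2 + Z**3

deg(f) = 3.
Substitute x = X/Z, y = Y/Z into f, then multiply by Z^3.
  monomial 2·x^3·y^0 ↦ 2·X^3·Y^0·Z^0.
  monomial 1·x^1·y^1 ↦ 1·X^1·Y^1·Z^1.
  monomial 2·x^1·y^0 ↦ 2·X^1·Y^0·Z^2.
  monomial -2·x^0·y^3 ↦ -2·X^0·Y^3·Z^0.
  monomial 1·x^0·y^2 ↦ 1·X^0·Y^2·Z^1.
  monomial -2·x^0·y^1 ↦ -2·X^0·Y^1·Z^2.
  monomial 1·x^0·y^0 ↦ 1·X^0·Y^0·Z^3.
Collecting: F(X, Y, Z) = 2*X**3 + X*Y*Z + 2*X*Z**2 - 2*Y**3 + Y**2*Z - 2*Y*Z**2 + Z**3.


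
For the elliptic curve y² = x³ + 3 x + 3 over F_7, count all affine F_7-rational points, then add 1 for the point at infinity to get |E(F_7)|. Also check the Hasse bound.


Affine points = {(1, 0), (3, 2), (3, 5), (4, 3), (4, 4)}; affine count = 5; |E(F_7)| = 6.

Discriminant check: Δ ∝ 4a³ + 27b² = 4·3³ + 27·3² = 4·27 + 27·9 ≡ 1 (mod 7). Nonzero ⇒ E is nonsingular.
For each x ∈ F_7, compute rhs = x³ + 3·x + 3 mod 7, then count y ∈ F_7 with y² ≡ rhs.
  x = 0: rhs = 3, matching y values: none (0 points).
  x = 1: rhs = 0, matching y values: 0 (1 points).
  x = 2: rhs = 3, matching y values: none (0 points).
  x = 3: rhs = 4, matching y values: 2, 5 (2 points).
  x = 4: rhs = 2, matching y values: 3, 4 (2 points).
  x = 5: rhs = 3, matching y values: none (0 points).
  x = 6: rhs = 6, matching y values: none (0 points).
Total affine count: 5.
Full point count |E(F_7)| = 5 + 1 = 6.
Hasse bound: |6 − (7+1)| = |-2| = 2 ≤ 2√7 ≈ 5.2915 ✓.


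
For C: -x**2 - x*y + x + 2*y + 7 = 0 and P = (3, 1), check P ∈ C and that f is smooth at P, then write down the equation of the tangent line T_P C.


Tangent line at P: -6*x - y + 19 = 0.

Step 1: f(3, 1) = 0, so P lies on C.
Step 2: partial derivatives
  f_x(x, y) = -2*x - y + 1, f_y(x, y) = 2 - x.
  f_x(P) = -6, f_y(P) = -1 (gradient nonzero, so P is smooth).
Step 3: tangent line at P: -6·(x − 3) + -1·(y − 1) = 0.
Expanding: -6*x - y + 19 = 0.


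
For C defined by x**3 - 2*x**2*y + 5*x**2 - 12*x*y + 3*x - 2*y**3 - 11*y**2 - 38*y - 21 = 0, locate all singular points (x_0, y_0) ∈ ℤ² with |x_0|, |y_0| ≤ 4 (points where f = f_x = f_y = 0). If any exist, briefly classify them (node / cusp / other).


Singular points: {(-3, -2)}; classification: cusp.

Compute partial derivatives:
  f_x = 3*x**2 - 4*x*y + 10*x - 12*y + 3.
  f_y = -2*x**2 - 12*x - 6*y**2 - 22*y - 38.
Scan x_0 ∈ {−4, ..., 4}. For each x_0, f_y(x_0, y) is a polynomial in y; find its integer roots y ∈ {−4, ..., 4}, then test f_x and f at those candidates.
  x = -4: f_y(-4, y) = -6*y**2 - 22*y - 22; no integer root y with |y| ≤ 4.
  x = -3: f_y(-3, y) = -6*y**2 - 22*y - 20; vanishes at y ∈ {-2}. (-3, -2): f_x = 0, f = 0 — SINGULAR.
  x = -2: f_y(-2, y) = -6*y**2 - 22*y - 22; no integer root y with |y| ≤ 4.
  x = -1: f_y(-1, y) = -6*y**2 - 22*y - 28; no integer root y with |y| ≤ 4.
  x = 0: f_y(0, y) = -6*y**2 - 22*y - 38; no integer root y with |y| ≤ 4.
  x = 1: f_y(1, y) = -6*y**2 - 22*y - 52; no integer root y with |y| ≤ 4.
  x = 2: f_y(2, y) = -6*y**2 - 22*y - 70; no integer root y with |y| ≤ 4.
  x = 3: f_y(3, y) = -6*y**2 - 22*y - 92; no integer root y with |y| ≤ 4.
  x = 4: f_y(4, y) = -6*y**2 - 22*y - 118; no integer root y with |y| ≤ 4.
Only singular point on the grid: (-3, -2).
Classify: substitute x = -3 + u, y = -2 + v and expand: f = u**3 - 2*u**2*v - 2*v**3 + v**2.
No constant or linear terms (consistent with a singular point). Quadratic part: v**2. Cubic part: u**3 - 2*u**2*v - 2*v**3.
The quadratic part v**2 is a perfect square, so there is a single (double) tangent line v = 0, i.e. y = -2. Restricting the cubic part to that line (v = 0) leaves u**3 ≠ 0, so f is not divisible by v and the branch is v² ≈ -u**3 to lowest order — this is a cusp.
Classification: cusp.


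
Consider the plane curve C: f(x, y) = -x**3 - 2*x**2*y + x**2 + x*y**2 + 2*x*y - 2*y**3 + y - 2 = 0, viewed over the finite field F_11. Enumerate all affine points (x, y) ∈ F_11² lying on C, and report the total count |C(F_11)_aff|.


Affine F_11-points: {(1, 3), (1, 4), (1, 10), (5, 2), (7, 1), (10, 0)}; count = 6.

For each of the 121 pairs (x, y) ∈ F_11², evaluate f(x, y) mod 11. Record the zeros.
  x = 0: [0↦9, 1↦8, 2↦6, 3↦2, 4↦6, 5↦6, 6↦1, 7↦1, 8↦5, 9↦1, 10↦10]  zeros at y ∈ ∅
  x = 1: [0↦9, 1↦9, 2↦10, 3↦0, 4↦0, 5↦9, 6↦4, 7↦6, 8↦3, 9↦5, 10↦0]  zeros at y ∈ {3, 4, 10}
  x = 2: [0↦5, 1↦2, 2↦2, 3↦4, 4↦7, 5↦10, 6↦1, 7↦1, 8↦9, 9↦2, 10↦1]  zeros at y ∈ ∅
  x = 3: [0↦2, 1↦3, 2↦9, 3↦8, 4↦10, 5↦3, 6↦8, 7↦2, 8↦6, 9↦8, 10↦7]  zeros at y ∈ ∅
  x = 4: [0↦5, 1↦6, 2↦3, 3↦6, 4↦3, 5↦4, 6↦8, 7↦3, 8↦10, 9↦6, 10↦1]  zeros at y ∈ ∅
  x = 5: [0↦8, 1↦5, 2↦0, 3↦3, 4↦2, 5↦7, 6↦6, 7↦9, 8↦4, 9↦1, 10↦10]  zeros at y ∈ {2}
  x = 6: [0↦5, 1↦5, 2↦5, 3↦4, 4↦1, 5↦6, 6↦7, 7↦3, 8↦4, 9↦9, 10↦6]  zeros at y ∈ ∅
  x = 7: [0↦1, 1↦0, 2↦1, 3↦3, 4↦5, 5↦6, 6↦5, 7↦1, 8↦4, 9↦2, 10↦5]  zeros at y ∈ {1}
  x = 8: [0↦1, 1↦6, 2↦4, 3↦5, 4↦8, 5↦1, 6↦5, 7↦8, 8↦9, 9↦7, 10↦1]  zeros at y ∈ ∅
  x = 9: [0↦10, 1↦6, 2↦8, 3↦4, 4↦4, 5↦7, 6↦1, 7↦7, 8↦2, 9↦7, 10↦10]  zeros at y ∈ ∅
  x = 10: [0↦0, 1↦5, 2↦7, 3↦5, 4↦9, 5↦7, 6↦9, 7↦3, 8↦10, 9↦7, 10↦4]  zeros at y ∈ {0}
Collecting zeros: affine points = {(1, 3), (1, 4), (1, 10), (5, 2), (7, 1), (10, 0)}.
Total count |C(F_11)_aff| = 6.


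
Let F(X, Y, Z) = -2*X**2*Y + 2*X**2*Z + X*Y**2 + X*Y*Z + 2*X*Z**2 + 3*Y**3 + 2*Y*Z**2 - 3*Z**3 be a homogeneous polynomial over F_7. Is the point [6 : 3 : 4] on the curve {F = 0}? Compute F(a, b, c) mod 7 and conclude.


F(6,3,4) ≡ 4 (mod 7); P is NOT on the curve.

Evaluate F(6, 3, 4) term-by-term (mod 7).
  -2*X**2*Y ↦ -2·36·3·1 = -216
  2*X**2*Z ↦ 2·36·1·4 = 288
  X*Y**2 ↦ 1·6·9·1 = 54
  X*Y*Z ↦ 1·6·3·4 = 72
  2*X*Z**2 ↦ 2·6·1·16 = 192
  3*Y**3 ↦ 3·1·27·1 = 81
  2*Y*Z**2 ↦ 2·1·3·16 = 96
  -3*Z**3 ↦ -3·1·1·64 = -192
Sum: F(6, 3, 4) = (-216) + (288) + (54) + (72) + (192) + (81) + (96) + (-192) = 375.
Reducing mod 7: 375 ≡ 4 (mod 7).
Since F(a, b, c) ≡ 4 ≠ 0 (mod 7), P does NOT lie on the curve.


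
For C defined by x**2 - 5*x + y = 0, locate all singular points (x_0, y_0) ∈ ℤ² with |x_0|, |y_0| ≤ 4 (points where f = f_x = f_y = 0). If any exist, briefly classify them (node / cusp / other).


No singular points in the scanned grid; C is smooth there.

Compute partial derivatives:
  f_x = 2*x - 5.
  f_y = 1.
f_y = 1 is a nonzero constant, so f_y never vanishes: no point (x, y) can satisfy f = f_x = f_y = 0. In particular no (x, y) ∈ {−4, ..., 4}² is singular; the curve is smooth.


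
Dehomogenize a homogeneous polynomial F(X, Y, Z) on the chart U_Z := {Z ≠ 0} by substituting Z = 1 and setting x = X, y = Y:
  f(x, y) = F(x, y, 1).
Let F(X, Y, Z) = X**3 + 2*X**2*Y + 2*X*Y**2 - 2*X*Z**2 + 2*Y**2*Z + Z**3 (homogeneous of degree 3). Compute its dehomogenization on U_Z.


f(x, y) = x**3 + 2*x**2*y + 2*x*y**2 - 2*x + 2*y**2 + 1

On U_Z we set Z = 1. Each monomial c·X^i·Y^j·Z^k in F becomes c·x^i·y^j·1^k = c·x^i·y^j.
Substituting Z = 1: F(X, Y, 1) = x**3 + 2*x**2*y + 2*x*y**2 - 2*x + 2*y**2 + 1.
Note: deg(f) ≤ deg(F) = 3; strict inequality happens when F is divisible by Z (lost terms).


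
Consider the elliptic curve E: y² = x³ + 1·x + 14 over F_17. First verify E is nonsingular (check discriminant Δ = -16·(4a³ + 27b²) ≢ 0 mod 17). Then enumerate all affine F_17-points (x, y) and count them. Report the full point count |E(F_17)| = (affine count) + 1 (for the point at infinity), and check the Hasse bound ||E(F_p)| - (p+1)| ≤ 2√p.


Affine points = {(1, 4), (1, 13), (5, 5), (5, 12), (6, 7), (6, 10), (9, 2), (9, 15), (10, 2), (10, 15), (11, 8), (11, 9), (14, 1), (14, 16), (15, 2), (15, 15)}; affine count = 16; |E(F_17)| = 17.

Discriminant check: Δ ∝ 4a³ + 27b² = 4·1³ + 27·14² = 4·1 + 27·196 ≡ 9 (mod 17). Nonzero ⇒ E is nonsingular.
For each x ∈ F_17, compute rhs = x³ + 1·x + 14 mod 17, then count y ∈ F_17 with y² ≡ rhs.
  x = 0: rhs = 14, matching y values: none (0 points).
  x = 1: rhs = 16, matching y values: 4, 13 (2 points).
  x = 2: rhs = 7, matching y values: none (0 points).
  x = 3: rhs = 10, matching y values: none (0 points).
  x = 4: rhs = 14, matching y values: none (0 points).
  x = 5: rhs = 8, matching y values: 5, 12 (2 points).
  x = 6: rhs = 15, matching y values: 7, 10 (2 points).
  x = 7: rhs = 7, matching y values: none (0 points).
  x = 8: rhs = 7, matching y values: none (0 points).
  x = 9: rhs = 4, matching y values: 2, 15 (2 points).
  x = 10: rhs = 4, matching y values: 2, 15 (2 points).
  x = 11: rhs = 13, matching y values: 8, 9 (2 points).
  x = 12: rhs = 3, matching y values: none (0 points).
  x = 13: rhs = 14, matching y values: none (0 points).
  x = 14: rhs = 1, matching y values: 1, 16 (2 points).
  x = 15: rhs = 4, matching y values: 2, 15 (2 points).
  x = 16: rhs = 12, matching y values: none (0 points).
Total affine count: 16.
Full point count |E(F_17)| = 16 + 1 = 17.
Hasse bound: |17 − (17+1)| = |-1| = 1 ≤ 2√17 ≈ 8.2462 ✓.


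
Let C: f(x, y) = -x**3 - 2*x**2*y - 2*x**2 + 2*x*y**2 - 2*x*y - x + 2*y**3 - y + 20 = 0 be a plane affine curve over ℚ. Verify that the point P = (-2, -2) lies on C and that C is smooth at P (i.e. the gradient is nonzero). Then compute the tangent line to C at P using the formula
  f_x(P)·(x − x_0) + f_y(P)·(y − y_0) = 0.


Tangent line at P: -9*x + 35*y + 52 = 0.

Step 1: f(-2, -2) = 0, so P lies on C.
Step 2: partial derivatives
  f_x(x, y) = -3*x**2 - 4*x*y - 4*x + 2*y**2 - 2*y - 1, f_y(x, y) = -2*x**2 + 4*x*y - 2*x + 6*y**2 - 1.
  f_x(P) = -9, f_y(P) = 35 (gradient nonzero, so P is smooth).
Step 3: tangent line at P: -9·(x − -2) + 35·(y − -2) = 0.
Expanding: -9*x + 35*y + 52 = 0.


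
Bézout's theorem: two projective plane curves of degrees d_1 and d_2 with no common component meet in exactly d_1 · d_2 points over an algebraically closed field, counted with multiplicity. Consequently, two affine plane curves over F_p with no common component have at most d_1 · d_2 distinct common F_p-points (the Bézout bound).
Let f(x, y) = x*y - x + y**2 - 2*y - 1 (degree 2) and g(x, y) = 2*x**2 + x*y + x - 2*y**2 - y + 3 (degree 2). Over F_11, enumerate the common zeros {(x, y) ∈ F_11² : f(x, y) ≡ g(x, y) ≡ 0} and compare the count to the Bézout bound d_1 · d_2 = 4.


Common zeros: {(9, 7), (9, 8)}; count = 2; Bézout bound = 4.

deg(f) = 2, deg(g) = 2, so Bézout bound = 4.
Scan x ∈ F_11. For each x, list the y ∈ F_11 with f(x, y) ≡ 0 and those with g(x, y) ≡ 0 (mod 11); the common zeros in that column are the intersection.
  x = 0: f ≡ 0 at y ∈ ∅; g ≡ 0 at y ∈ {1, 4}; common: ∅.
  x = 1: f ≡ 0 at y ∈ {2, 10}; g ≡ 0 at y ∈ {5, 6}; common: ∅.
  x = 2: f ≡ 0 at y ∈ {5, 6}; g ≡ 0 at y ∈ ∅; common: ∅.
  x = 3: f ≡ 0 at y ∈ ∅; g ≡ 0 at y ∈ {4, 8}; common: ∅.
  x = 4: f ≡ 0 at y ∈ ∅; g ≡ 0 at y ∈ ∅; common: ∅.
  x = 5: f ≡ 0 at y ∈ {4}; g ≡ 0 at y ∈ ∅; common: ∅.
  x = 6: f ≡ 0 at y ∈ {9}; g ≡ 0 at y ∈ ∅; common: ∅.
  x = 7: f ≡ 0 at y ∈ ∅; g ≡ 0 at y ∈ {5, 9}; common: ∅.
  x = 8: f ≡ 0 at y ∈ ∅; g ≡ 0 at y ∈ ∅; common: ∅.
  x = 9: f ≡ 0 at y ∈ {7, 8}; g ≡ 0 at y ∈ {7, 8}; common: {7, 8}.
  x = 10: f ≡ 0 at y ∈ {0, 3}; g ≡ 0 at y ∈ {1, 9}; common: ∅.
Collecting: common zeros = {(9, 7), (9, 8)}, so the count is 2.
Comparison with the Bézout bound: 2 ≤ 4 = deg(f)·deg(g), as expected for curves with no common component (the affine F_11-count falls short of the bound because intersections may lie at infinity, over extension fields, or carry multiplicity).


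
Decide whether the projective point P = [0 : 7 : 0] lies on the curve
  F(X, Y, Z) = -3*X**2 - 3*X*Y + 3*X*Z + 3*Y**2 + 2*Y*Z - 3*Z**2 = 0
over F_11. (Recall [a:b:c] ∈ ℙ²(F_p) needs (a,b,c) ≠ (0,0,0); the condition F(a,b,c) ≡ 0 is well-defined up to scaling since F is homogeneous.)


F(0,7,0) ≡ 4 (mod 11); P is NOT on the curve.

Evaluate F(0, 7, 0) term-by-term (mod 11).
  -3*X**2 ↦ -3·0·1·1 = 0
  -3*X*Y ↦ -3·0·7·1 = 0
  3*X*Z ↦ 3·0·1·0 = 0
  3*Y**2 ↦ 3·1·49·1 = 147
  2*Y*Z ↦ 2·1·7·0 = 0
  -3*Z**2 ↦ -3·1·1·0 = 0
Sum: F(0, 7, 0) = (0) + (0) + (0) + (147) + (0) + (0) = 147.
Reducing mod 11: 147 ≡ 4 (mod 11).
Since F(a, b, c) ≡ 4 ≠ 0 (mod 11), P does NOT lie on the curve.


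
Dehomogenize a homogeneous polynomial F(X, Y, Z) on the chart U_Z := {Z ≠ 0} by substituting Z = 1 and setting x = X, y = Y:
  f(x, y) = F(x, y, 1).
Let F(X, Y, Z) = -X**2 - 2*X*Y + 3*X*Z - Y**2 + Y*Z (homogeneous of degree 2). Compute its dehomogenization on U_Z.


f(x, y) = -x**2 - 2*x*y + 3*x - y**2 + y

On U_Z we set Z = 1. Each monomial c·X^i·Y^j·Z^k in F becomes c·x^i·y^j·1^k = c·x^i·y^j.
Substituting Z = 1: F(X, Y, 1) = -x**2 - 2*x*y + 3*x - y**2 + y.
Note: deg(f) ≤ deg(F) = 2; strict inequality happens when F is divisible by Z (lost terms).


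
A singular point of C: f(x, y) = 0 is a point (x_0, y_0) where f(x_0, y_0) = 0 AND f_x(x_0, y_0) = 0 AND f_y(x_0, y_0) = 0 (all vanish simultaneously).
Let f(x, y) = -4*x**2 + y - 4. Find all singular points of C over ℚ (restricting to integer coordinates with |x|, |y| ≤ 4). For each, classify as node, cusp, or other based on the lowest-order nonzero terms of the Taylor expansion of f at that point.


No singular points in the scanned grid; C is smooth there.

Compute partial derivatives:
  f_x = -8*x.
  f_y = 1.
f_y = 1 is a nonzero constant, so f_y never vanishes: no point (x, y) can satisfy f = f_x = f_y = 0. In particular no (x, y) ∈ {−4, ..., 4}² is singular; the curve is smooth.


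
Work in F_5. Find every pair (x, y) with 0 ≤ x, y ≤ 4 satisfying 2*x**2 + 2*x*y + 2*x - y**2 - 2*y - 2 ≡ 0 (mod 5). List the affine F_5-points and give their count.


Affine F_5-points: {(0, 1), (0, 2), (2, 0), (2, 2), (3, 1), (3, 3)}; count = 6.

For each of the 25 pairs (x, y) ∈ F_5², evaluate f(x, y) mod 5. Record the zeros.
  x = 0: [0↦3, 1↦0, 2↦0, 3↦3, 4↦4]  zeros at y ∈ {1, 2}
  x = 1: [0↦2, 1↦1, 2↦3, 3↦3, 4↦1]  zeros at y ∈ ∅
  x = 2: [0↦0, 1↦1, 2↦0, 3↦2, 4↦2]  zeros at y ∈ {0, 2}
  x = 3: [0↦2, 1↦0, 2↦1, 3↦0, 4↦2]  zeros at y ∈ {1, 3}
  x = 4: [0↦3, 1↦3, 2↦1, 3↦2, 4↦1]  zeros at y ∈ ∅
Collecting zeros: affine points = {(0, 1), (0, 2), (2, 0), (2, 2), (3, 1), (3, 3)}.
Total count |C(F_5)_aff| = 6.


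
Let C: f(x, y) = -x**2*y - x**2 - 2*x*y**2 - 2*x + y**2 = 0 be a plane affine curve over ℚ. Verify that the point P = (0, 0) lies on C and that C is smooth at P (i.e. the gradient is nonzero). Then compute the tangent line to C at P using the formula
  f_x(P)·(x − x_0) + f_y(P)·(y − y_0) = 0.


Tangent line at P: -2*x = 0.

Step 1: f(0, 0) = 0, so P lies on C.
Step 2: partial derivatives
  f_x(x, y) = -2*x*y - 2*x - 2*y**2 - 2, f_y(x, y) = -x**2 - 4*x*y + 2*y.
  f_x(P) = -2, f_y(P) = 0 (gradient nonzero, so P is smooth).
Step 3: tangent line at P: -2·(x − 0) + 0·(y − 0) = 0.
Expanding: -2*x = 0.


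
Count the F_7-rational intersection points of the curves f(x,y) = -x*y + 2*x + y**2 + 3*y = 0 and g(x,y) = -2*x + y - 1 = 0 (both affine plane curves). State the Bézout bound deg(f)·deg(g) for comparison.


Common zeros: ∅; count = 0; Bézout bound = 2.

deg(f) = 2, deg(g) = 1, so Bézout bound = 2.
Scan x ∈ F_7. For each x, list the y ∈ F_7 with f(x, y) ≡ 0 and those with g(x, y) ≡ 0 (mod 7); the common zeros in that column are the intersection.
  x = 0: f ≡ 0 at y ∈ {0, 4}; g ≡ 0 at y ∈ {1}; common: ∅.
  x = 1: f ≡ 0 at y ∈ ∅; g ≡ 0 at y ∈ {3}; common: ∅.
  x = 2: f ≡ 0 at y ∈ ∅; g ≡ 0 at y ∈ {5}; common: ∅.
  x = 3: f ≡ 0 at y ∈ {1, 6}; g ≡ 0 at y ∈ {0}; common: ∅.
  x = 4: f ≡ 0 at y ∈ {3, 5}; g ≡ 0 at y ∈ {2}; common: ∅.
  x = 5: f ≡ 0 at y ∈ ∅; g ≡ 0 at y ∈ {4}; common: ∅.
  x = 6: f ≡ 0 at y ∈ ∅; g ≡ 0 at y ∈ {6}; common: ∅.
Collecting: common zeros = ∅, so the count is 0.
Comparison with the Bézout bound: 0 ≤ 2 = deg(f)·deg(g), as expected for curves with no common component (the affine F_7-count falls short of the bound because intersections may lie at infinity, over extension fields, or carry multiplicity).


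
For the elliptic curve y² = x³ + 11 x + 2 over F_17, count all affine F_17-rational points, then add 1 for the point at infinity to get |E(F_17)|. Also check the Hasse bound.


Affine points = {(0, 6), (0, 11), (2, 7), (2, 10), (4, 5), (4, 12), (11, 3), (11, 14), (12, 3), (12, 14), (13, 8), (13, 9)}; affine count = 12; |E(F_17)| = 13.

Discriminant check: Δ ∝ 4a³ + 27b² = 4·11³ + 27·2² = 4·1331 + 27·4 ≡ 9 (mod 17). Nonzero ⇒ E is nonsingular.
For each x ∈ F_17, compute rhs = x³ + 11·x + 2 mod 17, then count y ∈ F_17 with y² ≡ rhs.
  x = 0: rhs = 2, matching y values: 6, 11 (2 points).
  x = 1: rhs = 14, matching y values: none (0 points).
  x = 2: rhs = 15, matching y values: 7, 10 (2 points).
  x = 3: rhs = 11, matching y values: none (0 points).
  x = 4: rhs = 8, matching y values: 5, 12 (2 points).
  x = 5: rhs = 12, matching y values: none (0 points).
  x = 6: rhs = 12, matching y values: none (0 points).
  x = 7: rhs = 14, matching y values: none (0 points).
  x = 8: rhs = 7, matching y values: none (0 points).
  x = 9: rhs = 14, matching y values: none (0 points).
  x = 10: rhs = 7, matching y values: none (0 points).
  x = 11: rhs = 9, matching y values: 3, 14 (2 points).
  x = 12: rhs = 9, matching y values: 3, 14 (2 points).
  x = 13: rhs = 13, matching y values: 8, 9 (2 points).
  x = 14: rhs = 10, matching y values: none (0 points).
  x = 15: rhs = 6, matching y values: none (0 points).
  x = 16: rhs = 7, matching y values: none (0 points).
Total affine count: 12.
Full point count |E(F_17)| = 12 + 1 = 13.
Hasse bound: |13 − (17+1)| = |-5| = 5 ≤ 2√17 ≈ 8.2462 ✓.


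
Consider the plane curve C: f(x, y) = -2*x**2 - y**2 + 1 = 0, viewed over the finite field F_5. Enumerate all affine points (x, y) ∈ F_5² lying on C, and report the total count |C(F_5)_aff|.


Affine F_5-points: {(0, 1), (0, 4), (1, 2), (1, 3), (4, 2), (4, 3)}; count = 6.

For each of the 25 pairs (x, y) ∈ F_5², evaluate f(x, y) mod 5. Record the zeros.
  x = 0: [0↦1, 1↦0, 2↦2, 3↦2, 4↦0]  zeros at y ∈ {1, 4}
  x = 1: [0↦4, 1↦3, 2↦0, 3↦0, 4↦3]  zeros at y ∈ {2, 3}
  x = 2: [0↦3, 1↦2, 2↦4, 3↦4, 4↦2]  zeros at y ∈ ∅
  x = 3: [0↦3, 1↦2, 2↦4, 3↦4, 4↦2]  zeros at y ∈ ∅
  x = 4: [0↦4, 1↦3, 2↦0, 3↦0, 4↦3]  zeros at y ∈ {2, 3}
Collecting zeros: affine points = {(0, 1), (0, 4), (1, 2), (1, 3), (4, 2), (4, 3)}.
Total count |C(F_5)_aff| = 6.


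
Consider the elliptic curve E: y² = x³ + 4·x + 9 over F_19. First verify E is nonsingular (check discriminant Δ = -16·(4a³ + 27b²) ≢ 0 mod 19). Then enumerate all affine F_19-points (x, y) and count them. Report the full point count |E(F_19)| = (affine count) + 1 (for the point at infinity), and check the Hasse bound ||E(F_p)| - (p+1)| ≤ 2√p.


Affine points = {(0, 3), (0, 16), (2, 5), (2, 14), (7, 0), (10, 2), (10, 17), (11, 4), (11, 15), (13, 4), (13, 15), (14, 4), (14, 15), (15, 9), (15, 10), (18, 2), (18, 17)}; affine count = 17; |E(F_19)| = 18.

Discriminant check: Δ ∝ 4a³ + 27b² = 4·4³ + 27·9² = 4·64 + 27·81 ≡ 11 (mod 19). Nonzero ⇒ E is nonsingular.
For each x ∈ F_19, compute rhs = x³ + 4·x + 9 mod 19, then count y ∈ F_19 with y² ≡ rhs.
  x = 0: rhs = 9, matching y values: 3, 16 (2 points).
  x = 1: rhs = 14, matching y values: none (0 points).
  x = 2: rhs = 6, matching y values: 5, 14 (2 points).
  x = 3: rhs = 10, matching y values: none (0 points).
  x = 4: rhs = 13, matching y values: none (0 points).
  x = 5: rhs = 2, matching y values: none (0 points).
  x = 6: rhs = 2, matching y values: none (0 points).
  x = 7: rhs = 0, matching y values: 0 (1 points).
  x = 8: rhs = 2, matching y values: none (0 points).
  x = 9: rhs = 14, matching y values: none (0 points).
  x = 10: rhs = 4, matching y values: 2, 17 (2 points).
  x = 11: rhs = 16, matching y values: 4, 15 (2 points).
  x = 12: rhs = 18, matching y values: none (0 points).
  x = 13: rhs = 16, matching y values: 4, 15 (2 points).
  x = 14: rhs = 16, matching y values: 4, 15 (2 points).
  x = 15: rhs = 5, matching y values: 9, 10 (2 points).
  x = 16: rhs = 8, matching y values: none (0 points).
  x = 17: rhs = 12, matching y values: none (0 points).
  x = 18: rhs = 4, matching y values: 2, 17 (2 points).
Total affine count: 17.
Full point count |E(F_19)| = 17 + 1 = 18.
Hasse bound: |18 − (19+1)| = |-2| = 2 ≤ 2√19 ≈ 8.7178 ✓.


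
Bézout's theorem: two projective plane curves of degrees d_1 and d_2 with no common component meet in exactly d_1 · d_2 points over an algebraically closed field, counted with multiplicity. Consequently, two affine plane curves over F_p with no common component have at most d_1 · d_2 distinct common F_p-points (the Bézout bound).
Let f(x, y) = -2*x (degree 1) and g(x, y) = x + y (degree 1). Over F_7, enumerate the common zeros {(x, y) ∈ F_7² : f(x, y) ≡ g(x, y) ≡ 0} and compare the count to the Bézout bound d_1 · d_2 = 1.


Common zeros: {(0, 0)}; count = 1; Bézout bound = 1.

deg(f) = 1, deg(g) = 1, so Bézout bound = 1.
Scan x ∈ F_7. For each x, list the y ∈ F_7 with f(x, y) ≡ 0 and those with g(x, y) ≡ 0 (mod 7); the common zeros in that column are the intersection.
  x = 0: f ≡ 0 at y ∈ {0, 1, 2, 3, 4, 5, 6}; g ≡ 0 at y ∈ {0}; common: {0}.
  x = 1: f ≡ 0 at y ∈ ∅; g ≡ 0 at y ∈ {6}; common: ∅.
  x = 2: f ≡ 0 at y ∈ ∅; g ≡ 0 at y ∈ {5}; common: ∅.
  x = 3: f ≡ 0 at y ∈ ∅; g ≡ 0 at y ∈ {4}; common: ∅.
  x = 4: f ≡ 0 at y ∈ ∅; g ≡ 0 at y ∈ {3}; common: ∅.
  x = 5: f ≡ 0 at y ∈ ∅; g ≡ 0 at y ∈ {2}; common: ∅.
  x = 6: f ≡ 0 at y ∈ ∅; g ≡ 0 at y ∈ {1}; common: ∅.
Collecting: common zeros = {(0, 0)}, so the count is 1.
Comparison with the Bézout bound: 1 ≤ 1 = deg(f)·deg(g), as expected for curves with no common component (the bound is attained).
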